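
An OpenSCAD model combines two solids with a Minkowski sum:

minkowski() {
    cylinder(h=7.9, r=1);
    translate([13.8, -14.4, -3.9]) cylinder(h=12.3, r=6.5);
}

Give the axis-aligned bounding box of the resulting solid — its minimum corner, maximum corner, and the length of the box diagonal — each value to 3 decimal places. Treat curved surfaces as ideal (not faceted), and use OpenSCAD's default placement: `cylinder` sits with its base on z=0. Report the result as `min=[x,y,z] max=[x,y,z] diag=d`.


A = translate([13.8, -14.4, -3.9]) cylinder(h=12.3, r=6.5) → bbox [7.3,-20.9,-3.9] .. [20.3,-7.9,8.4]
B = cylinder(h=7.9, r=1) → bbox [-1,-1,0] .. [1,1,7.9]
lo = A.lo+B.lo = [7.3-1, -20.9-1, -3.9+0] = [6.300,-21.900,-3.900]
hi = A.hi+B.hi = [20.3+1, -7.9+1, 8.4+7.9] = [21.300,-6.900,16.300]
diag = √(15²+15²+20.2²) = √858.04 = 29.292

min=[6.300,-21.900,-3.900] max=[21.300,-6.900,16.300] diag=29.292


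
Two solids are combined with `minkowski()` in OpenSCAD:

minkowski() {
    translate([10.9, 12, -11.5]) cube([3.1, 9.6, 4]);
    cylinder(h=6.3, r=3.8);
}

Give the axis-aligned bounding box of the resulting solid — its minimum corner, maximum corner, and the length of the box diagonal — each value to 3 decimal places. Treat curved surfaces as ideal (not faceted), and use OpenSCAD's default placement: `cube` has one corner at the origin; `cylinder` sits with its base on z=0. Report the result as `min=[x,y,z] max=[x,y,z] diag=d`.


min=[7.100,8.200,-11.500] max=[17.800,25.400,-1.200] diag=22.725

A = translate([10.9, 12, -11.5]) cube([3.1, 9.6, 4]) → bbox [10.9,12,-11.5] .. [14,21.6,-7.5]
B = cylinder(h=6.3, r=3.8) → bbox [-3.8,-3.8,0] .. [3.8,3.8,6.3]
lo = A.lo+B.lo = [10.9-3.8, 12-3.8, -11.5+0] = [7.100,8.200,-11.500]
hi = A.hi+B.hi = [14+3.8, 21.6+3.8, -7.5+6.3] = [17.800,25.400,-1.200]
diag = √(10.7²+17.2²+10.3²) = √516.42 = 22.725


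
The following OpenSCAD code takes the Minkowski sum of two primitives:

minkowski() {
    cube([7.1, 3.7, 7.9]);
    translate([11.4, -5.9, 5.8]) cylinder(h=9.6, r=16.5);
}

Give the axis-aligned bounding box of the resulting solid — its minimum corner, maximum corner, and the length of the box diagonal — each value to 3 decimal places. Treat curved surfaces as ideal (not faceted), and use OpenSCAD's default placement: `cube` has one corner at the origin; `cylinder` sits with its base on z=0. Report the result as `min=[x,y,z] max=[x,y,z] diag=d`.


min=[-5.100,-22.400,5.800] max=[35.000,14.300,23.300] diag=57.106

A = translate([11.4, -5.9, 5.8]) cylinder(h=9.6, r=16.5) → bbox [-5.1,-22.4,5.8] .. [27.9,10.6,15.4]
B = cube([7.1, 3.7, 7.9]) → bbox [0,0,0] .. [7.1,3.7,7.9]
lo = A.lo+B.lo = [-5.1+0, -22.4+0, 5.8+0] = [-5.100,-22.400,5.800]
hi = A.hi+B.hi = [27.9+7.1, 10.6+3.7, 15.4+7.9] = [35.000,14.300,23.300]
diag = √(40.1²+36.7²+17.5²) = √3261.15 = 57.106


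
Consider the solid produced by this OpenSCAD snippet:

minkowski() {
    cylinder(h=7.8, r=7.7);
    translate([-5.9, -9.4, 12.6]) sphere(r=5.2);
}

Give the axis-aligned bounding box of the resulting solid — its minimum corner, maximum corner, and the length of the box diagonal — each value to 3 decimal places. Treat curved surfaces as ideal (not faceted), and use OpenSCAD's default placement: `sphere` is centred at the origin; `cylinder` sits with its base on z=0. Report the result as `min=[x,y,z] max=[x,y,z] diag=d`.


min=[-18.800,-22.300,7.400] max=[7.000,3.500,25.600] diag=40.774

A = translate([-5.9, -9.4, 12.6]) sphere(r=5.2) → bbox [-11.1,-14.6,7.4] .. [-0.7,-4.2,17.8]
B = cylinder(h=7.8, r=7.7) → bbox [-7.7,-7.7,0] .. [7.7,7.7,7.8]
lo = A.lo+B.lo = [-11.1-7.7, -14.6-7.7, 7.4+0] = [-18.800,-22.300,7.400]
hi = A.hi+B.hi = [-0.7+7.7, -4.2+7.7, 17.8+7.8] = [7.000,3.500,25.600]
diag = √(25.8²+25.8²+18.2²) = √1662.52 = 40.774


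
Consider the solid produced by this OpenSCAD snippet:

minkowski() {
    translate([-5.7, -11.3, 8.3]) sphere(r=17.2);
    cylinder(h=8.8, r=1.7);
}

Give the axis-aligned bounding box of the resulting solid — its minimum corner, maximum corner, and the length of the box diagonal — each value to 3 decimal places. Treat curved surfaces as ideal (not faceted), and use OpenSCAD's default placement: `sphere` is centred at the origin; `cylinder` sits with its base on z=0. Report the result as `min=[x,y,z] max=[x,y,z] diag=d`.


A = translate([-5.7, -11.3, 8.3]) sphere(r=17.2) → bbox [-22.9,-28.5,-8.9] .. [11.5,5.9,25.5]
B = cylinder(h=8.8, r=1.7) → bbox [-1.7,-1.7,0] .. [1.7,1.7,8.8]
lo = A.lo+B.lo = [-22.9-1.7, -28.5-1.7, -8.9+0] = [-24.600,-30.200,-8.900]
hi = A.hi+B.hi = [11.5+1.7, 5.9+1.7, 25.5+8.8] = [13.200,7.600,34.300]
diag = √(37.8²+37.8²+43.2²) = √4723.92 = 68.731

min=[-24.600,-30.200,-8.900] max=[13.200,7.600,34.300] diag=68.731


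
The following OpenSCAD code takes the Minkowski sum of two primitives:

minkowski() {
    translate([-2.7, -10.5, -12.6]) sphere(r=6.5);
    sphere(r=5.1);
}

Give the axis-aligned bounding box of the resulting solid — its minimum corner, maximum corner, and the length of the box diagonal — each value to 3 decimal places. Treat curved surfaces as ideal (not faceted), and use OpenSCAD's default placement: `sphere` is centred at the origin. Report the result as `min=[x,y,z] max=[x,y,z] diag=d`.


A = translate([-2.7, -10.5, -12.6]) sphere(r=6.5) → bbox [-9.2,-17,-19.1] .. [3.8,-4,-6.1]
B = sphere(r=5.1) → bbox [-5.1,-5.1,-5.1] .. [5.1,5.1,5.1]
lo = A.lo+B.lo = [-9.2-5.1, -17-5.1, -19.1-5.1] = [-14.300,-22.100,-24.200]
hi = A.hi+B.hi = [3.8+5.1, -4+5.1, -6.1+5.1] = [8.900,1.100,-1.000]
diag = √(23.2²+23.2²+23.2²) = √1614.72 = 40.184

min=[-14.300,-22.100,-24.200] max=[8.900,1.100,-1.000] diag=40.184


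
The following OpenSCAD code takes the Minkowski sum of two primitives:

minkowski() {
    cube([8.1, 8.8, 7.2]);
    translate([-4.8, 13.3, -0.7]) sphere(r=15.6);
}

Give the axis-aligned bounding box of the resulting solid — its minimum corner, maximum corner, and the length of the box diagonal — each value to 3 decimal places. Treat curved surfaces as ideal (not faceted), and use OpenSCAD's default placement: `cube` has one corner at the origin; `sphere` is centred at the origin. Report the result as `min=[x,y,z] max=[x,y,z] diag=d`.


A = translate([-4.8, 13.3, -0.7]) sphere(r=15.6) → bbox [-20.4,-2.3,-16.3] .. [10.8,28.9,14.9]
B = cube([8.1, 8.8, 7.2]) → bbox [0,0,0] .. [8.1,8.8,7.2]
lo = A.lo+B.lo = [-20.4+0, -2.3+0, -16.3+0] = [-20.400,-2.300,-16.300]
hi = A.hi+B.hi = [10.8+8.1, 28.9+8.8, 14.9+7.2] = [18.900,37.700,22.100]
diag = √(39.3²+40²+38.4²) = √4619.05 = 67.964

min=[-20.400,-2.300,-16.300] max=[18.900,37.700,22.100] diag=67.964


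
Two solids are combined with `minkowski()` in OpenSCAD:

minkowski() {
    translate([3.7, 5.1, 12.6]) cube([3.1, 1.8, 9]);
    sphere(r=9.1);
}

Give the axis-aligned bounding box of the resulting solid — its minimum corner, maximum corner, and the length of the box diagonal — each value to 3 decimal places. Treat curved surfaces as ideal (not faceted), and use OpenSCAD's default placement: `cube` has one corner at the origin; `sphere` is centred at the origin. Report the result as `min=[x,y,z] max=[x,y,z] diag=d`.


min=[-5.400,-4.000,3.500] max=[15.900,16.000,30.700] diag=39.919

A = translate([3.7, 5.1, 12.6]) cube([3.1, 1.8, 9]) → bbox [3.7,5.1,12.6] .. [6.8,6.9,21.6]
B = sphere(r=9.1) → bbox [-9.1,-9.1,-9.1] .. [9.1,9.1,9.1]
lo = A.lo+B.lo = [3.7-9.1, 5.1-9.1, 12.6-9.1] = [-5.400,-4.000,3.500]
hi = A.hi+B.hi = [6.8+9.1, 6.9+9.1, 21.6+9.1] = [15.900,16.000,30.700]
diag = √(21.3²+20²+27.2²) = √1593.53 = 39.919


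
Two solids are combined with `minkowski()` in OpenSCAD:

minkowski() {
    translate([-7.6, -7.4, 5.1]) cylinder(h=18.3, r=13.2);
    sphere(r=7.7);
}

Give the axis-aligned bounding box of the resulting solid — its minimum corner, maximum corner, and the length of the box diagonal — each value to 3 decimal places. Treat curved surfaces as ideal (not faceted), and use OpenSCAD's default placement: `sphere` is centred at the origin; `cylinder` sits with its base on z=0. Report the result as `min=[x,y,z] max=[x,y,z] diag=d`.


A = translate([-7.6, -7.4, 5.1]) cylinder(h=18.3, r=13.2) → bbox [-20.8,-20.6,5.1] .. [5.6,5.8,23.4]
B = sphere(r=7.7) → bbox [-7.7,-7.7,-7.7] .. [7.7,7.7,7.7]
lo = A.lo+B.lo = [-20.8-7.7, -20.6-7.7, 5.1-7.7] = [-28.500,-28.300,-2.600]
hi = A.hi+B.hi = [5.6+7.7, 5.8+7.7, 23.4+7.7] = [13.300,13.500,31.100]
diag = √(41.8²+41.8²+33.7²) = √4630.17 = 68.045

min=[-28.500,-28.300,-2.600] max=[13.300,13.500,31.100] diag=68.045


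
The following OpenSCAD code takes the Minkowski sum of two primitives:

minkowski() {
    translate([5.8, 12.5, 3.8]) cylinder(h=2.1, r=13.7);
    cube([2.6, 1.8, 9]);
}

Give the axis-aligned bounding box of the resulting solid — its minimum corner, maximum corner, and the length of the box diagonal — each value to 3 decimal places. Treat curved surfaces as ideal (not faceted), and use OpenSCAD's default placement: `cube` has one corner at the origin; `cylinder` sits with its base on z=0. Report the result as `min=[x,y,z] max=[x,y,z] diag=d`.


A = translate([5.8, 12.5, 3.8]) cylinder(h=2.1, r=13.7) → bbox [-7.9,-1.2,3.8] .. [19.5,26.2,5.9]
B = cube([2.6, 1.8, 9]) → bbox [0,0,0] .. [2.6,1.8,9]
lo = A.lo+B.lo = [-7.9+0, -1.2+0, 3.8+0] = [-7.900,-1.200,3.800]
hi = A.hi+B.hi = [19.5+2.6, 26.2+1.8, 5.9+9] = [22.100,28.000,14.900]
diag = √(30²+29.2²+11.1²) = √1875.85 = 43.311

min=[-7.900,-1.200,3.800] max=[22.100,28.000,14.900] diag=43.311


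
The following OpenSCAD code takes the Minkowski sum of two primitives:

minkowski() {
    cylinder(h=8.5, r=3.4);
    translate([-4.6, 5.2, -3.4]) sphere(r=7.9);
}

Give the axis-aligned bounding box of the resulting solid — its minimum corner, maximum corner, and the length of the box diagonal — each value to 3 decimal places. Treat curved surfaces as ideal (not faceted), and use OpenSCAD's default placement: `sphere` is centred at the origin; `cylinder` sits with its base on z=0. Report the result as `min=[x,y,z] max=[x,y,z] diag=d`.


A = translate([-4.6, 5.2, -3.4]) sphere(r=7.9) → bbox [-12.5,-2.7,-11.3] .. [3.3,13.1,4.5]
B = cylinder(h=8.5, r=3.4) → bbox [-3.4,-3.4,0] .. [3.4,3.4,8.5]
lo = A.lo+B.lo = [-12.5-3.4, -2.7-3.4, -11.3+0] = [-15.900,-6.100,-11.300]
hi = A.hi+B.hi = [3.3+3.4, 13.1+3.4, 4.5+8.5] = [6.700,16.500,13.000]
diag = √(22.6²+22.6²+24.3²) = √1612.01 = 40.150

min=[-15.900,-6.100,-11.300] max=[6.700,16.500,13.000] diag=40.150


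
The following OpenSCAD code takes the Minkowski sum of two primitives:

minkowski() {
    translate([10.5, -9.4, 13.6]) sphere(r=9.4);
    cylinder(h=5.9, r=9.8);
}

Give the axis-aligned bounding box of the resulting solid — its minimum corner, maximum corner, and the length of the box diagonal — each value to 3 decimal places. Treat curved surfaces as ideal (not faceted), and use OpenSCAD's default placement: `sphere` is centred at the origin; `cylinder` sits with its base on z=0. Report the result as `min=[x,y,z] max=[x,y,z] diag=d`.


min=[-8.700,-28.600,4.200] max=[29.700,9.800,28.900] diag=59.659

A = translate([10.5, -9.4, 13.6]) sphere(r=9.4) → bbox [1.1,-18.8,4.2] .. [19.9,0,23]
B = cylinder(h=5.9, r=9.8) → bbox [-9.8,-9.8,0] .. [9.8,9.8,5.9]
lo = A.lo+B.lo = [1.1-9.8, -18.8-9.8, 4.2+0] = [-8.700,-28.600,4.200]
hi = A.hi+B.hi = [19.9+9.8, 0+9.8, 23+5.9] = [29.700,9.800,28.900]
diag = √(38.4²+38.4²+24.7²) = √3559.21 = 59.659


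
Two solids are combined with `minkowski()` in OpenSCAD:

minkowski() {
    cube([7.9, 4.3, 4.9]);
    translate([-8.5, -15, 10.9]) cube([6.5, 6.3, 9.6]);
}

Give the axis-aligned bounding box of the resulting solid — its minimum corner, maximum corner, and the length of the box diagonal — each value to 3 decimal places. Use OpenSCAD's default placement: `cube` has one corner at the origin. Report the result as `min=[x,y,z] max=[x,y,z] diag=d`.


A = translate([-8.5, -15, 10.9]) cube([6.5, 6.3, 9.6]) → bbox [-8.5,-15,10.9] .. [-2,-8.7,20.5]
B = cube([7.9, 4.3, 4.9]) → bbox [0,0,0] .. [7.9,4.3,4.9]
lo = A.lo+B.lo = [-8.5+0, -15+0, 10.9+0] = [-8.500,-15.000,10.900]
hi = A.hi+B.hi = [-2+7.9, -8.7+4.3, 20.5+4.9] = [5.900,-4.400,25.400]
diag = √(14.4²+10.6²+14.5²) = √529.97 = 23.021

min=[-8.500,-15.000,10.900] max=[5.900,-4.400,25.400] diag=23.021


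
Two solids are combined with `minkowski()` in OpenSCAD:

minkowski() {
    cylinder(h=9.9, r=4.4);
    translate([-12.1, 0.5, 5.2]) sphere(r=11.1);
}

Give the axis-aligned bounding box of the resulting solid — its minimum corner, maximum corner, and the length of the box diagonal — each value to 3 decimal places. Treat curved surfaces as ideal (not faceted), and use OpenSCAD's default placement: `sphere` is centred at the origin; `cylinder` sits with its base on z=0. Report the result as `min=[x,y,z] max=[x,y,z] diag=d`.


A = translate([-12.1, 0.5, 5.2]) sphere(r=11.1) → bbox [-23.2,-10.6,-5.9] .. [-1,11.6,16.3]
B = cylinder(h=9.9, r=4.4) → bbox [-4.4,-4.4,0] .. [4.4,4.4,9.9]
lo = A.lo+B.lo = [-23.2-4.4, -10.6-4.4, -5.9+0] = [-27.600,-15.000,-5.900]
hi = A.hi+B.hi = [-1+4.4, 11.6+4.4, 16.3+9.9] = [3.400,16.000,26.200]
diag = √(31²+31²+32.1²) = √2952.41 = 54.336

min=[-27.600,-15.000,-5.900] max=[3.400,16.000,26.200] diag=54.336


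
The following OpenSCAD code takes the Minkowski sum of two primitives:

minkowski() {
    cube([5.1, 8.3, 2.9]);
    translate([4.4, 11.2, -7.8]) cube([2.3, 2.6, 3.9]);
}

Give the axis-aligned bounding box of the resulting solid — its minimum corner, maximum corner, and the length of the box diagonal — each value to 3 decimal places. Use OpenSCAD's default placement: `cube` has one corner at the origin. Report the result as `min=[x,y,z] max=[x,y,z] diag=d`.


min=[4.400,11.200,-7.800] max=[11.800,22.100,-1.000] diag=14.826

A = translate([4.4, 11.2, -7.8]) cube([2.3, 2.6, 3.9]) → bbox [4.4,11.2,-7.8] .. [6.7,13.8,-3.9]
B = cube([5.1, 8.3, 2.9]) → bbox [0,0,0] .. [5.1,8.3,2.9]
lo = A.lo+B.lo = [4.4+0, 11.2+0, -7.8+0] = [4.400,11.200,-7.800]
hi = A.hi+B.hi = [6.7+5.1, 13.8+8.3, -3.9+2.9] = [11.800,22.100,-1.000]
diag = √(7.4²+10.9²+6.8²) = √219.81 = 14.826


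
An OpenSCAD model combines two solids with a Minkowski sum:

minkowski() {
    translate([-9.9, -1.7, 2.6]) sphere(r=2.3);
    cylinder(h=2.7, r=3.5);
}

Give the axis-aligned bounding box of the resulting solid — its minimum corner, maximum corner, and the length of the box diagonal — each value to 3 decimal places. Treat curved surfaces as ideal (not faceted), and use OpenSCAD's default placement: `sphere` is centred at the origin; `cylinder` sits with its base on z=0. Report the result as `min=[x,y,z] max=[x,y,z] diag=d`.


A = translate([-9.9, -1.7, 2.6]) sphere(r=2.3) → bbox [-12.2,-4,0.3] .. [-7.6,0.6,4.9]
B = cylinder(h=2.7, r=3.5) → bbox [-3.5,-3.5,0] .. [3.5,3.5,2.7]
lo = A.lo+B.lo = [-12.2-3.5, -4-3.5, 0.3+0] = [-15.700,-7.500,0.300]
hi = A.hi+B.hi = [-7.6+3.5, 0.6+3.5, 4.9+2.7] = [-4.100,4.100,7.600]
diag = √(11.6²+11.6²+7.3²) = √322.41 = 17.956

min=[-15.700,-7.500,0.300] max=[-4.100,4.100,7.600] diag=17.956


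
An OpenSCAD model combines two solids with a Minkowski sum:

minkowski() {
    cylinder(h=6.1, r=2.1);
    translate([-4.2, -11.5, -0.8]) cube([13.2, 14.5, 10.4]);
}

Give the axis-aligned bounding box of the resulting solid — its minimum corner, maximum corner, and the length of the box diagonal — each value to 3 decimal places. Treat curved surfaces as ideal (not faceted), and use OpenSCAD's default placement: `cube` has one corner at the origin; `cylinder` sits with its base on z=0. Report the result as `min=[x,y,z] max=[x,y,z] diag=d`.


min=[-6.300,-13.600,-0.800] max=[11.100,5.100,15.700] diag=30.409

A = translate([-4.2, -11.5, -0.8]) cube([13.2, 14.5, 10.4]) → bbox [-4.2,-11.5,-0.8] .. [9,3,9.6]
B = cylinder(h=6.1, r=2.1) → bbox [-2.1,-2.1,0] .. [2.1,2.1,6.1]
lo = A.lo+B.lo = [-4.2-2.1, -11.5-2.1, -0.8+0] = [-6.300,-13.600,-0.800]
hi = A.hi+B.hi = [9+2.1, 3+2.1, 9.6+6.1] = [11.100,5.100,15.700]
diag = √(17.4²+18.7²+16.5²) = √924.7 = 30.409


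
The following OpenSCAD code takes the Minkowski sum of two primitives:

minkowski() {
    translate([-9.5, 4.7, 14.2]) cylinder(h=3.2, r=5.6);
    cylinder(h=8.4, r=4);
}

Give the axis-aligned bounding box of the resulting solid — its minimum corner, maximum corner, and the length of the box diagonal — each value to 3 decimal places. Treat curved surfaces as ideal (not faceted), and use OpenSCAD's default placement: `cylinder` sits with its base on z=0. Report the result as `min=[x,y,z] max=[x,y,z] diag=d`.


min=[-19.100,-4.900,14.200] max=[0.100,14.300,25.800] diag=29.527

A = translate([-9.5, 4.7, 14.2]) cylinder(h=3.2, r=5.6) → bbox [-15.1,-0.9,14.2] .. [-3.9,10.3,17.4]
B = cylinder(h=8.4, r=4) → bbox [-4,-4,0] .. [4,4,8.4]
lo = A.lo+B.lo = [-15.1-4, -0.9-4, 14.2+0] = [-19.100,-4.900,14.200]
hi = A.hi+B.hi = [-3.9+4, 10.3+4, 17.4+8.4] = [0.100,14.300,25.800]
diag = √(19.2²+19.2²+11.6²) = √871.84 = 29.527


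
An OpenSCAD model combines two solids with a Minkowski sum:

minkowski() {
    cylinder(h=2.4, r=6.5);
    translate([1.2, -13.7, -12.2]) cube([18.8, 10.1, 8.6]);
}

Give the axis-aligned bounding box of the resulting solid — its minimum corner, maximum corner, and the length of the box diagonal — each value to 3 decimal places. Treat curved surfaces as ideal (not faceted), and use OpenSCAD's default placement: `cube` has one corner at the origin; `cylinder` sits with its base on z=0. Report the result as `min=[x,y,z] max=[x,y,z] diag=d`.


A = translate([1.2, -13.7, -12.2]) cube([18.8, 10.1, 8.6]) → bbox [1.2,-13.7,-12.2] .. [20,-3.6,-3.6]
B = cylinder(h=2.4, r=6.5) → bbox [-6.5,-6.5,0] .. [6.5,6.5,2.4]
lo = A.lo+B.lo = [1.2-6.5, -13.7-6.5, -12.2+0] = [-5.300,-20.200,-12.200]
hi = A.hi+B.hi = [20+6.5, -3.6+6.5, -3.6+2.4] = [26.500,2.900,-1.200]
diag = √(31.8²+23.1²+11²) = √1665.85 = 40.815

min=[-5.300,-20.200,-12.200] max=[26.500,2.900,-1.200] diag=40.815


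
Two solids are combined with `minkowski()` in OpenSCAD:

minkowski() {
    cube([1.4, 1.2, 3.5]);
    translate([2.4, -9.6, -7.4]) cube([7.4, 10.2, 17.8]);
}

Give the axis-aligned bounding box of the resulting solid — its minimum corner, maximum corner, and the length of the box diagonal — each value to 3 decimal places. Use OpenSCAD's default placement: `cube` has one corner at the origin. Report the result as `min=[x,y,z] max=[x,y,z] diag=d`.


A = translate([2.4, -9.6, -7.4]) cube([7.4, 10.2, 17.8]) → bbox [2.4,-9.6,-7.4] .. [9.8,0.6,10.4]
B = cube([1.4, 1.2, 3.5]) → bbox [0,0,0] .. [1.4,1.2,3.5]
lo = A.lo+B.lo = [2.4+0, -9.6+0, -7.4+0] = [2.400,-9.600,-7.400]
hi = A.hi+B.hi = [9.8+1.4, 0.6+1.2, 10.4+3.5] = [11.200,1.800,13.900]
diag = √(8.8²+11.4²+21.3²) = √661.09 = 25.712

min=[2.400,-9.600,-7.400] max=[11.200,1.800,13.900] diag=25.712


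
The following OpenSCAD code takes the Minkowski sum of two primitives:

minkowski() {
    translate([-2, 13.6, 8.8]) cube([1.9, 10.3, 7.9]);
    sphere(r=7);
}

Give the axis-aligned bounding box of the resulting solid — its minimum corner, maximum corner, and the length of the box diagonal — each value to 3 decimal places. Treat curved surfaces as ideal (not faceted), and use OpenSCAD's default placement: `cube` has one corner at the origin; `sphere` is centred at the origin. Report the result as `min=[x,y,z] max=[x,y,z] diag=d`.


A = translate([-2, 13.6, 8.8]) cube([1.9, 10.3, 7.9]) → bbox [-2,13.6,8.8] .. [-0.1,23.9,16.7]
B = sphere(r=7) → bbox [-7,-7,-7] .. [7,7,7]
lo = A.lo+B.lo = [-2-7, 13.6-7, 8.8-7] = [-9.000,6.600,1.800]
hi = A.hi+B.hi = [-0.1+7, 23.9+7, 16.7+7] = [6.900,30.900,23.700]
diag = √(15.9²+24.3²+21.9²) = √1322.91 = 36.372

min=[-9.000,6.600,1.800] max=[6.900,30.900,23.700] diag=36.372


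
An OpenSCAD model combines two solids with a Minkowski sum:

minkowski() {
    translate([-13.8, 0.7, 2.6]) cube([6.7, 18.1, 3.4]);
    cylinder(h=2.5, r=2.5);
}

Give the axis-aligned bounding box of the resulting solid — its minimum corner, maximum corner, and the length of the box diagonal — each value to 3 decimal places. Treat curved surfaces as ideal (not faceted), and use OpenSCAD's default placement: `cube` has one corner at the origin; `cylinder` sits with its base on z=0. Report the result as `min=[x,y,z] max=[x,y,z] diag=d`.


min=[-16.300,-1.800,2.600] max=[-4.600,21.300,8.500] diag=26.558

A = translate([-13.8, 0.7, 2.6]) cube([6.7, 18.1, 3.4]) → bbox [-13.8,0.7,2.6] .. [-7.1,18.8,6]
B = cylinder(h=2.5, r=2.5) → bbox [-2.5,-2.5,0] .. [2.5,2.5,2.5]
lo = A.lo+B.lo = [-13.8-2.5, 0.7-2.5, 2.6+0] = [-16.300,-1.800,2.600]
hi = A.hi+B.hi = [-7.1+2.5, 18.8+2.5, 6+2.5] = [-4.600,21.300,8.500]
diag = √(11.7²+23.1²+5.9²) = √705.31 = 26.558


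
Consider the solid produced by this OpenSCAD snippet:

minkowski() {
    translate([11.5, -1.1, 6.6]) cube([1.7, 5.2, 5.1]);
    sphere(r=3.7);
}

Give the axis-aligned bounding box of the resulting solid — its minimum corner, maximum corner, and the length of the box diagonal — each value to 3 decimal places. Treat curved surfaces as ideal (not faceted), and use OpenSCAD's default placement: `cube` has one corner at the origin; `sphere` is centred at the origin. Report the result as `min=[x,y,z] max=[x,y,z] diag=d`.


min=[7.800,-4.800,2.900] max=[16.900,7.800,15.400] diag=19.945

A = translate([11.5, -1.1, 6.6]) cube([1.7, 5.2, 5.1]) → bbox [11.5,-1.1,6.6] .. [13.2,4.1,11.7]
B = sphere(r=3.7) → bbox [-3.7,-3.7,-3.7] .. [3.7,3.7,3.7]
lo = A.lo+B.lo = [11.5-3.7, -1.1-3.7, 6.6-3.7] = [7.800,-4.800,2.900]
hi = A.hi+B.hi = [13.2+3.7, 4.1+3.7, 11.7+3.7] = [16.900,7.800,15.400]
diag = √(9.1²+12.6²+12.5²) = √397.82 = 19.945


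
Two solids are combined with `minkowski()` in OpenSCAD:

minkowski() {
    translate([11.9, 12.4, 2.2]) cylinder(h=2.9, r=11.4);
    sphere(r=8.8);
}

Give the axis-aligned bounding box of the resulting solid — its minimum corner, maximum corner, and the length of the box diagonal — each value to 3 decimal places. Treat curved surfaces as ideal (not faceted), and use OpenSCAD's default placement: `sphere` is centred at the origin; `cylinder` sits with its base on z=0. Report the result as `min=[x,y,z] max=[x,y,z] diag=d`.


min=[-8.300,-7.800,-6.600] max=[32.100,32.600,13.900] diag=60.701

A = translate([11.9, 12.4, 2.2]) cylinder(h=2.9, r=11.4) → bbox [0.5,1,2.2] .. [23.3,23.8,5.1]
B = sphere(r=8.8) → bbox [-8.8,-8.8,-8.8] .. [8.8,8.8,8.8]
lo = A.lo+B.lo = [0.5-8.8, 1-8.8, 2.2-8.8] = [-8.300,-7.800,-6.600]
hi = A.hi+B.hi = [23.3+8.8, 23.8+8.8, 5.1+8.8] = [32.100,32.600,13.900]
diag = √(40.4²+40.4²+20.5²) = √3684.57 = 60.701


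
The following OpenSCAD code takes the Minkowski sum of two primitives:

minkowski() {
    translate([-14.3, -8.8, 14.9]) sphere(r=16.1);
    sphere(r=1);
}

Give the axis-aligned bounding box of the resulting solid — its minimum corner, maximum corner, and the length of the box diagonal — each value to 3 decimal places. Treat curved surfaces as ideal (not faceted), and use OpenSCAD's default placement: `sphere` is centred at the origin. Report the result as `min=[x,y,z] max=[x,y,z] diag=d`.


min=[-31.400,-25.900,-2.200] max=[2.800,8.300,32.000] diag=59.236

A = translate([-14.3, -8.8, 14.9]) sphere(r=16.1) → bbox [-30.4,-24.9,-1.2] .. [1.8,7.3,31]
B = sphere(r=1) → bbox [-1,-1,-1] .. [1,1,1]
lo = A.lo+B.lo = [-30.4-1, -24.9-1, -1.2-1] = [-31.400,-25.900,-2.200]
hi = A.hi+B.hi = [1.8+1, 7.3+1, 31+1] = [2.800,8.300,32.000]
diag = √(34.2²+34.2²+34.2²) = √3508.92 = 59.236


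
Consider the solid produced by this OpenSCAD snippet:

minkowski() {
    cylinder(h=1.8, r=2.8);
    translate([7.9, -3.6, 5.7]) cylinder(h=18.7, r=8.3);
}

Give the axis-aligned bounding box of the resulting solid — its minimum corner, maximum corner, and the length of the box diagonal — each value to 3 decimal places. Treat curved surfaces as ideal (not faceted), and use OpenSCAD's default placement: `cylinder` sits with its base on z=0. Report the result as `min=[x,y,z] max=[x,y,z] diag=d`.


A = translate([7.9, -3.6, 5.7]) cylinder(h=18.7, r=8.3) → bbox [-0.4,-11.9,5.7] .. [16.2,4.7,24.4]
B = cylinder(h=1.8, r=2.8) → bbox [-2.8,-2.8,0] .. [2.8,2.8,1.8]
lo = A.lo+B.lo = [-0.4-2.8, -11.9-2.8, 5.7+0] = [-3.200,-14.700,5.700]
hi = A.hi+B.hi = [16.2+2.8, 4.7+2.8, 24.4+1.8] = [19.000,7.500,26.200]
diag = √(22.2²+22.2²+20.5²) = √1405.93 = 37.496

min=[-3.200,-14.700,5.700] max=[19.000,7.500,26.200] diag=37.496


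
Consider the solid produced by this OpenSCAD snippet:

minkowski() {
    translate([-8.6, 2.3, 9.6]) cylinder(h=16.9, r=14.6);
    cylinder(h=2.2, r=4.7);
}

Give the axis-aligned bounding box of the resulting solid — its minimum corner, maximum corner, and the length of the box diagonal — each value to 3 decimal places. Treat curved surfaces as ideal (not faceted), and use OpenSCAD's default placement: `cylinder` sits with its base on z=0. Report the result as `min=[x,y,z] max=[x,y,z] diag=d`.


min=[-27.900,-17.000,9.600] max=[10.700,21.600,28.700] diag=57.834

A = translate([-8.6, 2.3, 9.6]) cylinder(h=16.9, r=14.6) → bbox [-23.2,-12.3,9.6] .. [6,16.9,26.5]
B = cylinder(h=2.2, r=4.7) → bbox [-4.7,-4.7,0] .. [4.7,4.7,2.2]
lo = A.lo+B.lo = [-23.2-4.7, -12.3-4.7, 9.6+0] = [-27.900,-17.000,9.600]
hi = A.hi+B.hi = [6+4.7, 16.9+4.7, 26.5+2.2] = [10.700,21.600,28.700]
diag = √(38.6²+38.6²+19.1²) = √3344.73 = 57.834


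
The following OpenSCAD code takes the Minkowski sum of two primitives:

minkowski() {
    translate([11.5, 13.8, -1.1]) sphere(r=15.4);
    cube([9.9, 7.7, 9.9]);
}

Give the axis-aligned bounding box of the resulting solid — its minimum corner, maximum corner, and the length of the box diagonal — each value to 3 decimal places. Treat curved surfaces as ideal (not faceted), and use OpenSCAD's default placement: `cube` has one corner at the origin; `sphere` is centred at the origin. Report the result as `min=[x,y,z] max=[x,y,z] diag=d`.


min=[-3.900,-1.600,-16.500] max=[36.800,36.900,24.200] diag=69.248

A = translate([11.5, 13.8, -1.1]) sphere(r=15.4) → bbox [-3.9,-1.6,-16.5] .. [26.9,29.2,14.3]
B = cube([9.9, 7.7, 9.9]) → bbox [0,0,0] .. [9.9,7.7,9.9]
lo = A.lo+B.lo = [-3.9+0, -1.6+0, -16.5+0] = [-3.900,-1.600,-16.500]
hi = A.hi+B.hi = [26.9+9.9, 29.2+7.7, 14.3+9.9] = [36.800,36.900,24.200]
diag = √(40.7²+38.5²+40.7²) = √4795.23 = 69.248


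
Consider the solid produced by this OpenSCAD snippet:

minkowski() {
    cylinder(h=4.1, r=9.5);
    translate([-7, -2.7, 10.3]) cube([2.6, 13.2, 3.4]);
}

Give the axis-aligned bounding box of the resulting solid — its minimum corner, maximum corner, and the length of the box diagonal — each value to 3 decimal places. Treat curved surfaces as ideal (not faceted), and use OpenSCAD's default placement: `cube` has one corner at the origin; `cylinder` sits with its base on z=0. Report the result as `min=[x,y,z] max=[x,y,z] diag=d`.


A = translate([-7, -2.7, 10.3]) cube([2.6, 13.2, 3.4]) → bbox [-7,-2.7,10.3] .. [-4.4,10.5,13.7]
B = cylinder(h=4.1, r=9.5) → bbox [-9.5,-9.5,0] .. [9.5,9.5,4.1]
lo = A.lo+B.lo = [-7-9.5, -2.7-9.5, 10.3+0] = [-16.500,-12.200,10.300]
hi = A.hi+B.hi = [-4.4+9.5, 10.5+9.5, 13.7+4.1] = [5.100,20.000,17.800]
diag = √(21.6²+32.2²+7.5²) = √1559.65 = 39.492

min=[-16.500,-12.200,10.300] max=[5.100,20.000,17.800] diag=39.492


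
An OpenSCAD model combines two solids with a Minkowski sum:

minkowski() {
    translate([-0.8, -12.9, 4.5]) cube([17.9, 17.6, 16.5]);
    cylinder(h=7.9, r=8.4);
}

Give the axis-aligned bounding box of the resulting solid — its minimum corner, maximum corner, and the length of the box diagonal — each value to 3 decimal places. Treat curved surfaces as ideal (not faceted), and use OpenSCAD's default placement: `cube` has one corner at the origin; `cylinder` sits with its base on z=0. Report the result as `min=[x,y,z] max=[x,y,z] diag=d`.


A = translate([-0.8, -12.9, 4.5]) cube([17.9, 17.6, 16.5]) → bbox [-0.8,-12.9,4.5] .. [17.1,4.7,21]
B = cylinder(h=7.9, r=8.4) → bbox [-8.4,-8.4,0] .. [8.4,8.4,7.9]
lo = A.lo+B.lo = [-0.8-8.4, -12.9-8.4, 4.5+0] = [-9.200,-21.300,4.500]
hi = A.hi+B.hi = [17.1+8.4, 4.7+8.4, 21+7.9] = [25.500,13.100,28.900]
diag = √(34.7²+34.4²+24.4²) = √2982.81 = 54.615

min=[-9.200,-21.300,4.500] max=[25.500,13.100,28.900] diag=54.615


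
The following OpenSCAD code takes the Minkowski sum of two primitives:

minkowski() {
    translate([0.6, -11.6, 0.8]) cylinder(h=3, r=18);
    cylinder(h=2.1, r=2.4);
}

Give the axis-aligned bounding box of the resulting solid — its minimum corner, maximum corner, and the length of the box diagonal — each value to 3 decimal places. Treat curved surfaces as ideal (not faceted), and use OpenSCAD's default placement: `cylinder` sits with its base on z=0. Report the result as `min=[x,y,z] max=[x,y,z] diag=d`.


A = translate([0.6, -11.6, 0.8]) cylinder(h=3, r=18) → bbox [-17.4,-29.6,0.8] .. [18.6,6.4,3.8]
B = cylinder(h=2.1, r=2.4) → bbox [-2.4,-2.4,0] .. [2.4,2.4,2.1]
lo = A.lo+B.lo = [-17.4-2.4, -29.6-2.4, 0.8+0] = [-19.800,-32.000,0.800]
hi = A.hi+B.hi = [18.6+2.4, 6.4+2.4, 3.8+2.1] = [21.000,8.800,5.900]
diag = √(40.8²+40.8²+5.1²) = √3355.29 = 57.925

min=[-19.800,-32.000,0.800] max=[21.000,8.800,5.900] diag=57.925


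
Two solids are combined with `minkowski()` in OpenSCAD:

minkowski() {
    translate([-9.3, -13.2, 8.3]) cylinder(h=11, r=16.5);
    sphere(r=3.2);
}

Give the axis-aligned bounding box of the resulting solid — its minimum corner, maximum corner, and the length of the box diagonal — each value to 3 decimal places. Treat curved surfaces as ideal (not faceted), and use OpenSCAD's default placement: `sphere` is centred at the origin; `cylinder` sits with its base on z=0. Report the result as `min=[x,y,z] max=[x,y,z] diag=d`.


A = translate([-9.3, -13.2, 8.3]) cylinder(h=11, r=16.5) → bbox [-25.8,-29.7,8.3] .. [7.2,3.3,19.3]
B = sphere(r=3.2) → bbox [-3.2,-3.2,-3.2] .. [3.2,3.2,3.2]
lo = A.lo+B.lo = [-25.8-3.2, -29.7-3.2, 8.3-3.2] = [-29.000,-32.900,5.100]
hi = A.hi+B.hi = [7.2+3.2, 3.3+3.2, 19.3+3.2] = [10.400,6.500,22.500]
diag = √(39.4²+39.4²+17.4²) = √3407.48 = 58.374

min=[-29.000,-32.900,5.100] max=[10.400,6.500,22.500] diag=58.374


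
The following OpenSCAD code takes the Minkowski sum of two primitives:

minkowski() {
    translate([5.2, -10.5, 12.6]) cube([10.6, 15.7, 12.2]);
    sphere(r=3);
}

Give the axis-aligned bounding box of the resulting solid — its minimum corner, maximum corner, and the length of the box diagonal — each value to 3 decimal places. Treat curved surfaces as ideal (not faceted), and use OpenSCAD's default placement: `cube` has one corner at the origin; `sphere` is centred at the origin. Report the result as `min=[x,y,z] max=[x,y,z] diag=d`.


min=[2.200,-13.500,9.600] max=[18.800,8.200,27.800] diag=32.828

A = translate([5.2, -10.5, 12.6]) cube([10.6, 15.7, 12.2]) → bbox [5.2,-10.5,12.6] .. [15.8,5.2,24.8]
B = sphere(r=3) → bbox [-3,-3,-3] .. [3,3,3]
lo = A.lo+B.lo = [5.2-3, -10.5-3, 12.6-3] = [2.200,-13.500,9.600]
hi = A.hi+B.hi = [15.8+3, 5.2+3, 24.8+3] = [18.800,8.200,27.800]
diag = √(16.6²+21.7²+18.2²) = √1077.69 = 32.828


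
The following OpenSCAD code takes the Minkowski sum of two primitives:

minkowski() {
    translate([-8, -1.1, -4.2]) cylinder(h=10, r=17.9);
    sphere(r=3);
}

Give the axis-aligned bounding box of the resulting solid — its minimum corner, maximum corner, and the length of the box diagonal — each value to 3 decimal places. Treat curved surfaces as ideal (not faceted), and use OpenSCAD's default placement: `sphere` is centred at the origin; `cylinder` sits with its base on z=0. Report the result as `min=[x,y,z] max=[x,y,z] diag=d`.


A = translate([-8, -1.1, -4.2]) cylinder(h=10, r=17.9) → bbox [-25.9,-19,-4.2] .. [9.9,16.8,5.8]
B = sphere(r=3) → bbox [-3,-3,-3] .. [3,3,3]
lo = A.lo+B.lo = [-25.9-3, -19-3, -4.2-3] = [-28.900,-22.000,-7.200]
hi = A.hi+B.hi = [9.9+3, 16.8+3, 5.8+3] = [12.900,19.800,8.800]
diag = √(41.8²+41.8²+16²) = √3750.48 = 61.241

min=[-28.900,-22.000,-7.200] max=[12.900,19.800,8.800] diag=61.241


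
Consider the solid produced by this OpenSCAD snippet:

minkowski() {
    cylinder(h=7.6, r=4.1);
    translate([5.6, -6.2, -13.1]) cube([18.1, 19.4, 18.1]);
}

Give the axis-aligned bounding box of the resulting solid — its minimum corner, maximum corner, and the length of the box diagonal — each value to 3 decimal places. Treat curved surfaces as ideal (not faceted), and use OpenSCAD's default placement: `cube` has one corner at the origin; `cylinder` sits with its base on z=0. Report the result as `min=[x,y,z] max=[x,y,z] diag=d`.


A = translate([5.6, -6.2, -13.1]) cube([18.1, 19.4, 18.1]) → bbox [5.6,-6.2,-13.1] .. [23.7,13.2,5]
B = cylinder(h=7.6, r=4.1) → bbox [-4.1,-4.1,0] .. [4.1,4.1,7.6]
lo = A.lo+B.lo = [5.6-4.1, -6.2-4.1, -13.1+0] = [1.500,-10.300,-13.100]
hi = A.hi+B.hi = [23.7+4.1, 13.2+4.1, 5+7.6] = [27.800,17.300,12.600]
diag = √(26.3²+27.6²+25.7²) = √2113.94 = 45.978

min=[1.500,-10.300,-13.100] max=[27.800,17.300,12.600] diag=45.978


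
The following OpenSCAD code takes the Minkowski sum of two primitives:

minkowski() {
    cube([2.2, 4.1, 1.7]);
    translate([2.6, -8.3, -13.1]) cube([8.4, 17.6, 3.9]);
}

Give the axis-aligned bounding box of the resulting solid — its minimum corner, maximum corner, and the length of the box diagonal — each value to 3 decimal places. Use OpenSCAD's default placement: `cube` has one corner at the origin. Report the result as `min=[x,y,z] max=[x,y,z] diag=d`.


A = translate([2.6, -8.3, -13.1]) cube([8.4, 17.6, 3.9]) → bbox [2.6,-8.3,-13.1] .. [11,9.3,-9.2]
B = cube([2.2, 4.1, 1.7]) → bbox [0,0,0] .. [2.2,4.1,1.7]
lo = A.lo+B.lo = [2.6+0, -8.3+0, -13.1+0] = [2.600,-8.300,-13.100]
hi = A.hi+B.hi = [11+2.2, 9.3+4.1, -9.2+1.7] = [13.200,13.400,-7.500]
diag = √(10.6²+21.7²+5.6²) = √614.61 = 24.791

min=[2.600,-8.300,-13.100] max=[13.200,13.400,-7.500] diag=24.791


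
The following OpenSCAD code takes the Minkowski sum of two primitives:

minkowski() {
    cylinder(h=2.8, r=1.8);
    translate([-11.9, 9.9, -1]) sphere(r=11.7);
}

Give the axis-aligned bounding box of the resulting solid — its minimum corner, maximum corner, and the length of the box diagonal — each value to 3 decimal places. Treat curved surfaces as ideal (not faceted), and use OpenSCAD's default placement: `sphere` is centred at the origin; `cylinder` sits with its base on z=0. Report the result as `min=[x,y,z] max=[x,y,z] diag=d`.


min=[-25.400,-3.600,-12.700] max=[1.600,23.400,13.500] diag=46.308

A = translate([-11.9, 9.9, -1]) sphere(r=11.7) → bbox [-23.6,-1.8,-12.7] .. [-0.2,21.6,10.7]
B = cylinder(h=2.8, r=1.8) → bbox [-1.8,-1.8,0] .. [1.8,1.8,2.8]
lo = A.lo+B.lo = [-23.6-1.8, -1.8-1.8, -12.7+0] = [-25.400,-3.600,-12.700]
hi = A.hi+B.hi = [-0.2+1.8, 21.6+1.8, 10.7+2.8] = [1.600,23.400,13.500]
diag = √(27²+27²+26.2²) = √2144.44 = 46.308


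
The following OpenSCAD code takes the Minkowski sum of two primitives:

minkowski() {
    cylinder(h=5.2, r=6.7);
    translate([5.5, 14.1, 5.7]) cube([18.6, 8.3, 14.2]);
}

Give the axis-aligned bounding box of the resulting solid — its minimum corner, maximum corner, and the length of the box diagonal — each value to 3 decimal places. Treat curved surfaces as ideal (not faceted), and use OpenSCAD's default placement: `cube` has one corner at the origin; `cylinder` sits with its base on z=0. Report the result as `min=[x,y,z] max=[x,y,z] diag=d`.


A = translate([5.5, 14.1, 5.7]) cube([18.6, 8.3, 14.2]) → bbox [5.5,14.1,5.7] .. [24.1,22.4,19.9]
B = cylinder(h=5.2, r=6.7) → bbox [-6.7,-6.7,0] .. [6.7,6.7,5.2]
lo = A.lo+B.lo = [5.5-6.7, 14.1-6.7, 5.7+0] = [-1.200,7.400,5.700]
hi = A.hi+B.hi = [24.1+6.7, 22.4+6.7, 19.9+5.2] = [30.800,29.100,25.100]
diag = √(32²+21.7²+19.4²) = √1871.25 = 43.258

min=[-1.200,7.400,5.700] max=[30.800,29.100,25.100] diag=43.258


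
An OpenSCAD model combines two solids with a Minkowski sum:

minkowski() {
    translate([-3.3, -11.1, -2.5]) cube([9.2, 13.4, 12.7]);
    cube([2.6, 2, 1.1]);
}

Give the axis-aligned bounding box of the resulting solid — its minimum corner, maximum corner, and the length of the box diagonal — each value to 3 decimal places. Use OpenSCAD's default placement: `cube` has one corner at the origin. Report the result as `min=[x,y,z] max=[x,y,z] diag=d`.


A = translate([-3.3, -11.1, -2.5]) cube([9.2, 13.4, 12.7]) → bbox [-3.3,-11.1,-2.5] .. [5.9,2.3,10.2]
B = cube([2.6, 2, 1.1]) → bbox [0,0,0] .. [2.6,2,1.1]
lo = A.lo+B.lo = [-3.3+0, -11.1+0, -2.5+0] = [-3.300,-11.100,-2.500]
hi = A.hi+B.hi = [5.9+2.6, 2.3+2, 10.2+1.1] = [8.500,4.300,11.300]
diag = √(11.8²+15.4²+13.8²) = √566.84 = 23.808

min=[-3.300,-11.100,-2.500] max=[8.500,4.300,11.300] diag=23.808


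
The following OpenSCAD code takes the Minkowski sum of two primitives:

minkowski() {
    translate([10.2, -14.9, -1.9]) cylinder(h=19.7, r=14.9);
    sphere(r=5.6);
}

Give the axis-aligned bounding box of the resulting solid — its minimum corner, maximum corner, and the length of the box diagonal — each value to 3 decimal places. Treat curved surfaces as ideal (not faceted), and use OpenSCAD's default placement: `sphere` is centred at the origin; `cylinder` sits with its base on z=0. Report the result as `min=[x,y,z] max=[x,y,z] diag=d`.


A = translate([10.2, -14.9, -1.9]) cylinder(h=19.7, r=14.9) → bbox [-4.7,-29.8,-1.9] .. [25.1,0,17.8]
B = sphere(r=5.6) → bbox [-5.6,-5.6,-5.6] .. [5.6,5.6,5.6]
lo = A.lo+B.lo = [-4.7-5.6, -29.8-5.6, -1.9-5.6] = [-10.300,-35.400,-7.500]
hi = A.hi+B.hi = [25.1+5.6, 0+5.6, 17.8+5.6] = [30.700,5.600,23.400]
diag = √(41²+41²+30.9²) = √4316.81 = 65.702

min=[-10.300,-35.400,-7.500] max=[30.700,5.600,23.400] diag=65.702


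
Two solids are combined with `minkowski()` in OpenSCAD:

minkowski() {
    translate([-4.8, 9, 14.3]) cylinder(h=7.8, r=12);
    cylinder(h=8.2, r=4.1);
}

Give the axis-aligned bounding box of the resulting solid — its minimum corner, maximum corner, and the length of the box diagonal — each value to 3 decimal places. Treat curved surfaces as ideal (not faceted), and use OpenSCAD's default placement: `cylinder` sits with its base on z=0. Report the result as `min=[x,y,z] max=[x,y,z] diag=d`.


A = translate([-4.8, 9, 14.3]) cylinder(h=7.8, r=12) → bbox [-16.8,-3,14.3] .. [7.2,21,22.1]
B = cylinder(h=8.2, r=4.1) → bbox [-4.1,-4.1,0] .. [4.1,4.1,8.2]
lo = A.lo+B.lo = [-16.8-4.1, -3-4.1, 14.3+0] = [-20.900,-7.100,14.300]
hi = A.hi+B.hi = [7.2+4.1, 21+4.1, 22.1+8.2] = [11.300,25.100,30.300]
diag = √(32.2²+32.2²+16²) = √2329.68 = 48.267

min=[-20.900,-7.100,14.300] max=[11.300,25.100,30.300] diag=48.267


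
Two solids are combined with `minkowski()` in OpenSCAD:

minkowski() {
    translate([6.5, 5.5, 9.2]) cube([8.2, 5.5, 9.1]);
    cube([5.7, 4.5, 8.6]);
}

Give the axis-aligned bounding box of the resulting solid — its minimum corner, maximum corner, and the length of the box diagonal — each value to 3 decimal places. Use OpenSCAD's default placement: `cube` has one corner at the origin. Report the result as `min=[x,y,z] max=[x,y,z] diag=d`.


A = translate([6.5, 5.5, 9.2]) cube([8.2, 5.5, 9.1]) → bbox [6.5,5.5,9.2] .. [14.7,11,18.3]
B = cube([5.7, 4.5, 8.6]) → bbox [0,0,0] .. [5.7,4.5,8.6]
lo = A.lo+B.lo = [6.5+0, 5.5+0, 9.2+0] = [6.500,5.500,9.200]
hi = A.hi+B.hi = [14.7+5.7, 11+4.5, 18.3+8.6] = [20.400,15.500,26.900]
diag = √(13.9²+10²+17.7²) = √606.5 = 24.627

min=[6.500,5.500,9.200] max=[20.400,15.500,26.900] diag=24.627


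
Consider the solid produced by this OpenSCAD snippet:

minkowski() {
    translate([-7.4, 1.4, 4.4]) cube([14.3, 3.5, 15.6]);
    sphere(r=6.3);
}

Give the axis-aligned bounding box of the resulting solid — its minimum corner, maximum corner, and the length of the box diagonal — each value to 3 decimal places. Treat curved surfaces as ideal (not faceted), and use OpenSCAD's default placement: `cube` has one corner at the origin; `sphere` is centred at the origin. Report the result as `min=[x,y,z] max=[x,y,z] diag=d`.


min=[-13.700,-4.900,-1.900] max=[13.200,11.200,26.300] diag=42.167

A = translate([-7.4, 1.4, 4.4]) cube([14.3, 3.5, 15.6]) → bbox [-7.4,1.4,4.4] .. [6.9,4.9,20]
B = sphere(r=6.3) → bbox [-6.3,-6.3,-6.3] .. [6.3,6.3,6.3]
lo = A.lo+B.lo = [-7.4-6.3, 1.4-6.3, 4.4-6.3] = [-13.700,-4.900,-1.900]
hi = A.hi+B.hi = [6.9+6.3, 4.9+6.3, 20+6.3] = [13.200,11.200,26.300]
diag = √(26.9²+16.1²+28.2²) = √1778.06 = 42.167
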